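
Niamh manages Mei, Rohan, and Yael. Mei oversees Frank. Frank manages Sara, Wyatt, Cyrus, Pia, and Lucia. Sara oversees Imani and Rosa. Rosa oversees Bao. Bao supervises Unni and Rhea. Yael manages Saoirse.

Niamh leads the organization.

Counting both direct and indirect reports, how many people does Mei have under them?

11

Mei directly manages Frank. Under Frank: Lucia, Pia, Cyrus, Wyatt, Sara, Rosa, Bao, Rhea, Unni, Imani (10). That's 11 in total.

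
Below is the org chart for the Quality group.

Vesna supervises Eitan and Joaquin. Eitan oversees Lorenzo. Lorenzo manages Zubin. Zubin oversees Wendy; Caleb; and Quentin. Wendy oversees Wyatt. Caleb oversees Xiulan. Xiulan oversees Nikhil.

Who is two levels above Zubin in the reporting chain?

Eitan

Zubin reports to Lorenzo, and Lorenzo reports to Eitan. So Zubin's skip-level manager is Eitan.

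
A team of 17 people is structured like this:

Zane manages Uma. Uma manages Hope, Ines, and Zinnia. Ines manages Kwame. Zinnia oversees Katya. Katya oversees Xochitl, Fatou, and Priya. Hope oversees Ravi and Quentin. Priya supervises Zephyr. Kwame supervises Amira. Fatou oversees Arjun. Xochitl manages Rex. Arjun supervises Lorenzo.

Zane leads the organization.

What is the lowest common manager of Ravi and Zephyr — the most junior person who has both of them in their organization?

Ravi's chain of managers is Hope, Uma, Zane. Zephyr's chain of managers is Priya, Katya, Zinnia, Uma, Zane. The first manager that appears in both chains is Uma.

Uma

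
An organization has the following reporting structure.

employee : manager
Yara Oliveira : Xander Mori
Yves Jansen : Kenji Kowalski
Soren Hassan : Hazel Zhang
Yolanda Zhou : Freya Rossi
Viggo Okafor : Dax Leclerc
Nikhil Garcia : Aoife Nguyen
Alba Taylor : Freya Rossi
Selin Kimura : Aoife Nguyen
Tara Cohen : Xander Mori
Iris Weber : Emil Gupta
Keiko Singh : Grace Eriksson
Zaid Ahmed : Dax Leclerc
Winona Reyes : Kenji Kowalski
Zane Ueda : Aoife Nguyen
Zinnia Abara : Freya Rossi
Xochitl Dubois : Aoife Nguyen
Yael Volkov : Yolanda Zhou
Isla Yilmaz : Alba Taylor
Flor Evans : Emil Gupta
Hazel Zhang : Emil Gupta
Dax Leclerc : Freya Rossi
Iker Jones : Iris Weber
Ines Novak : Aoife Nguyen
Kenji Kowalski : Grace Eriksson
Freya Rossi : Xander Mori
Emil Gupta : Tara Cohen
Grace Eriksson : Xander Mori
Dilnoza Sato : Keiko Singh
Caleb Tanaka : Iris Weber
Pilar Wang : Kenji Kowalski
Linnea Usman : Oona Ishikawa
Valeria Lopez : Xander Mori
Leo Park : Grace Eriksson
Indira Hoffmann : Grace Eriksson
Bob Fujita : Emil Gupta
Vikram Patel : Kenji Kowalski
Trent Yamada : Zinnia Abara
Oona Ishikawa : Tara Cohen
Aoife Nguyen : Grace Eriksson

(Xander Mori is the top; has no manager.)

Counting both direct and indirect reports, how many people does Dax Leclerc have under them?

2

Dax Leclerc directly manages Viggo Okafor, Zaid Ahmed. Viggo Okafor has no reports. Zaid Ahmed has no reports. So Dax Leclerc's organization is 2 direct reports plus everyone under them: 1 + 1 = 2.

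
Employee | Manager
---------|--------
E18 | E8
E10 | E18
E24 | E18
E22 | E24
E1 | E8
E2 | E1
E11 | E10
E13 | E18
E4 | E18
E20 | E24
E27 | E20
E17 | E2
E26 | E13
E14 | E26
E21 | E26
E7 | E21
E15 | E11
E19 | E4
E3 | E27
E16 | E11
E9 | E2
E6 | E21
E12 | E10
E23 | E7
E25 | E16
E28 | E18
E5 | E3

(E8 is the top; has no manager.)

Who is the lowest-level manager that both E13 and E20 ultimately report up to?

E13's chain of managers is E18, E8. E20's chain of managers is E24, E18, E8. The first manager that appears in both chains is E18.

E18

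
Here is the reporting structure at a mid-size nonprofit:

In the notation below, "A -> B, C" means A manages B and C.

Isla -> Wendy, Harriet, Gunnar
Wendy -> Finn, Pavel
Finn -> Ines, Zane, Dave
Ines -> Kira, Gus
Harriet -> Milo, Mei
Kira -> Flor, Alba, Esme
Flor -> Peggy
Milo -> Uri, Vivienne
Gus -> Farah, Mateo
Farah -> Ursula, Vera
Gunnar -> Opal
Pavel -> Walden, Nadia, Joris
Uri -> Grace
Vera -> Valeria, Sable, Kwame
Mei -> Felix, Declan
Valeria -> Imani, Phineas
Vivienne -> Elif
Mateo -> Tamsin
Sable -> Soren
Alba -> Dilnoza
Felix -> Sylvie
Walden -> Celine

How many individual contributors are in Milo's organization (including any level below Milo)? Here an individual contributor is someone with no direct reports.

2

The people in Milo's organization with no one reporting to them are Elif, Grace. That is 2.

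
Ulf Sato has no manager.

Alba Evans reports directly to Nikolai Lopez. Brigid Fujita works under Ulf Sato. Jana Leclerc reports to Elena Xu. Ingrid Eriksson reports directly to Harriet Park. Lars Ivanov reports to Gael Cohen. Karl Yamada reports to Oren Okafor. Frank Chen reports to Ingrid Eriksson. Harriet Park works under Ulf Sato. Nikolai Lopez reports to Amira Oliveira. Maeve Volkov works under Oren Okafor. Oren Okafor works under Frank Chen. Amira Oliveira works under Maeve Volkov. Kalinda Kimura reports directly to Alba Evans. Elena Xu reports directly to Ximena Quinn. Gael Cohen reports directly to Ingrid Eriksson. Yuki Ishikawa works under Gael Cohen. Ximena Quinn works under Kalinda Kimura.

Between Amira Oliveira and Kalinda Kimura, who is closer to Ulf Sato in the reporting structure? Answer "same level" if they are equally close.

Amira Oliveira is 6 levels below Ulf Sato; Kalinda Kimura is 9. Amira Oliveira is higher.

Amira Oliveira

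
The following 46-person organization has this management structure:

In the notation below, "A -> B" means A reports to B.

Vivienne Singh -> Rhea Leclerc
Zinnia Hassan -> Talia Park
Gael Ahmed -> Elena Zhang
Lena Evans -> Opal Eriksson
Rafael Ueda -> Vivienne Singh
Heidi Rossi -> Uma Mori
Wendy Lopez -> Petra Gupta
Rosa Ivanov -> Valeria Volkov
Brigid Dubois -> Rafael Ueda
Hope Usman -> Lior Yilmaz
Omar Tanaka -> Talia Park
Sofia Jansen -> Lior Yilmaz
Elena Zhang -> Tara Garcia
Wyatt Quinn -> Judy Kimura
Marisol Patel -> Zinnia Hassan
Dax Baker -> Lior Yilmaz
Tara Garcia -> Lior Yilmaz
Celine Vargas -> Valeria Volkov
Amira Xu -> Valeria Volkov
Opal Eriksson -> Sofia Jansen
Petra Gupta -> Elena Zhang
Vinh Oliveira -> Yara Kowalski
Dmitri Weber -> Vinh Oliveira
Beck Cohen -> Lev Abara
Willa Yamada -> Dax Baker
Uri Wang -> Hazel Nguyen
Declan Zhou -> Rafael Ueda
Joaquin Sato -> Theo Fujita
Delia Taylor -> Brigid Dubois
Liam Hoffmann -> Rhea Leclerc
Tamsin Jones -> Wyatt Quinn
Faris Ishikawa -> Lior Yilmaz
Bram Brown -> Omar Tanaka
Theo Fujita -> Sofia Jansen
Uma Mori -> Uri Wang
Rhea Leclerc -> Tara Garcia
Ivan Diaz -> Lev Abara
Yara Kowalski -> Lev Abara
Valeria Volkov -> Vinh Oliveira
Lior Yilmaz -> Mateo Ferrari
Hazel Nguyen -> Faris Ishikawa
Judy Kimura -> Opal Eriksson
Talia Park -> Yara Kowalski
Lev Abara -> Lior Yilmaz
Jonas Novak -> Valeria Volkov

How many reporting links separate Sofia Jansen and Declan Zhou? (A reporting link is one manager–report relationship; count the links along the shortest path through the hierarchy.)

Sofia Jansen is 1 level below Lior Yilmaz, and Declan Zhou is 5 levels below Lior Yilmaz (their lowest common manager). The shortest path runs up from Sofia Jansen to Lior Yilmaz and back down to Declan Zhou: 1 + 5 = 6 links.

6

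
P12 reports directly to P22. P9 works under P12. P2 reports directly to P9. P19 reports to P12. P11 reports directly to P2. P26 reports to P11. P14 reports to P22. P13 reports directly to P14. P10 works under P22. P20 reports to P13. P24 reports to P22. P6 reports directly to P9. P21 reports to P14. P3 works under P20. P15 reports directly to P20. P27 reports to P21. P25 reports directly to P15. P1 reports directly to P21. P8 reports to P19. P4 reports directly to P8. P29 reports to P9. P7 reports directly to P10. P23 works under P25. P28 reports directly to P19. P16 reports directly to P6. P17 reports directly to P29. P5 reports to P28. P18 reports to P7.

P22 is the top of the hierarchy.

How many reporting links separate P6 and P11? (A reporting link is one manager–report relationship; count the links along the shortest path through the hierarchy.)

P6 is 1 level below P9, and P11 is 2 levels below P9 (their lowest common manager). The shortest path runs up from P6 to P9 and back down to P11: 1 + 2 = 3 links.

3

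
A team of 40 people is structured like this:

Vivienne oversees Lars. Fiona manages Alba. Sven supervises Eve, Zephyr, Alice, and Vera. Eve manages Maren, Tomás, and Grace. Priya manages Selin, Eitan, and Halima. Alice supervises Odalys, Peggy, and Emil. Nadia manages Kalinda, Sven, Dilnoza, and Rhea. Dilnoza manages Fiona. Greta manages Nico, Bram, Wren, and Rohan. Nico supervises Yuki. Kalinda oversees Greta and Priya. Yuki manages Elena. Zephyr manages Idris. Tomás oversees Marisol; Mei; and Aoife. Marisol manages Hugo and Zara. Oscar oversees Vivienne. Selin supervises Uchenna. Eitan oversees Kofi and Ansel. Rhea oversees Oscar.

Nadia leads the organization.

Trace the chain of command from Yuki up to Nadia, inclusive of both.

Yuki reports to Nico. Nico reports to Greta. Greta reports to Kalinda. Kalinda reports to Nadia. Nadia is at the top.

Yuki -> Nico -> Greta -> Kalinda -> Nadia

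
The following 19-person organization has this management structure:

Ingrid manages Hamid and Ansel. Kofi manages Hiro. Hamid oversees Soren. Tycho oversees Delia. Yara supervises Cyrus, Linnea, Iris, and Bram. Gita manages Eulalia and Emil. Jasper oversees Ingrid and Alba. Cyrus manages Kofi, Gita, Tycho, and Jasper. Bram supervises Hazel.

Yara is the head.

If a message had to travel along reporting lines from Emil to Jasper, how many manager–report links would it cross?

3

Emil is 2 levels below Cyrus, and Jasper is 1 level below Cyrus (their lowest common manager). The shortest path runs up from Emil to Cyrus and back down to Jasper: 2 + 1 = 3 links.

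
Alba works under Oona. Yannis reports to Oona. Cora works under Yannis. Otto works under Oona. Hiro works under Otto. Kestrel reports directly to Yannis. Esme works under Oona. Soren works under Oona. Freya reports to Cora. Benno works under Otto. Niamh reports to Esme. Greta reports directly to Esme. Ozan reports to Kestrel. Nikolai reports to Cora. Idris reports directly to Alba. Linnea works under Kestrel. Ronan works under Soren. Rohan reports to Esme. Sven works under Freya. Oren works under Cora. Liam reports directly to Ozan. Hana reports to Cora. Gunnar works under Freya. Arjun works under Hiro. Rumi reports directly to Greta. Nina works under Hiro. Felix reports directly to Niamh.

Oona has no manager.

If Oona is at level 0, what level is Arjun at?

Chain from Arjun up to Oona: Arjun → Hiro → Otto → Oona. That is 3 steps up, so Arjun is 3 levels below Oona.

3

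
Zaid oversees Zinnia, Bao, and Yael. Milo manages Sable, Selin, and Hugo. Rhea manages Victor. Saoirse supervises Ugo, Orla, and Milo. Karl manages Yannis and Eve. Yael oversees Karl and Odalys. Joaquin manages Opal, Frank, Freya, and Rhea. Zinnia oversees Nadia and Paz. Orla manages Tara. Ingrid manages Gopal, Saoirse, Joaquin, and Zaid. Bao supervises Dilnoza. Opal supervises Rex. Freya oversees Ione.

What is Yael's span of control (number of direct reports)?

2

Yael directly manages Karl, Odalys. That is 2 direct reports.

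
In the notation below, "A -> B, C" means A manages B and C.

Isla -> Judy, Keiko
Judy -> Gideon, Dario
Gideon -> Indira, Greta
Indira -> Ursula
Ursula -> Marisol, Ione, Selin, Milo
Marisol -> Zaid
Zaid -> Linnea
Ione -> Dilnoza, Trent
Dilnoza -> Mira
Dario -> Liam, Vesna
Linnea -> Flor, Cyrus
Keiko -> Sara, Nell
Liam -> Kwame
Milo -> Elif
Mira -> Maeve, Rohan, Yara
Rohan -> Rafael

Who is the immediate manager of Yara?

Mira

Yara reports directly to Mira.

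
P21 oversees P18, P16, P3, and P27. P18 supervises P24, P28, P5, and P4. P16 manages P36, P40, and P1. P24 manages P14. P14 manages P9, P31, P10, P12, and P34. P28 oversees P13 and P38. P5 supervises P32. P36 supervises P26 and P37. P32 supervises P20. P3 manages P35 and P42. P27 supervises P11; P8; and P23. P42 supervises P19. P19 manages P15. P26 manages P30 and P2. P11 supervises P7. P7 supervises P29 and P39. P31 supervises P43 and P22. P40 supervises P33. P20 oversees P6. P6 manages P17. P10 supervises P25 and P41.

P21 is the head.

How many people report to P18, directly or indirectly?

P18 directly manages P24, P28, P5, P4. Under P24: P14, P34, P12, P10, P41, P25, P31, P22, P43, P9 (10). Under P28: P38, P13 (2). Under P5: P32, P20, P6, P17 (4). P4 has no reports. So P18's organization is 4 direct reports plus everyone under them: 11 + 3 + 5 + 1 = 20.

20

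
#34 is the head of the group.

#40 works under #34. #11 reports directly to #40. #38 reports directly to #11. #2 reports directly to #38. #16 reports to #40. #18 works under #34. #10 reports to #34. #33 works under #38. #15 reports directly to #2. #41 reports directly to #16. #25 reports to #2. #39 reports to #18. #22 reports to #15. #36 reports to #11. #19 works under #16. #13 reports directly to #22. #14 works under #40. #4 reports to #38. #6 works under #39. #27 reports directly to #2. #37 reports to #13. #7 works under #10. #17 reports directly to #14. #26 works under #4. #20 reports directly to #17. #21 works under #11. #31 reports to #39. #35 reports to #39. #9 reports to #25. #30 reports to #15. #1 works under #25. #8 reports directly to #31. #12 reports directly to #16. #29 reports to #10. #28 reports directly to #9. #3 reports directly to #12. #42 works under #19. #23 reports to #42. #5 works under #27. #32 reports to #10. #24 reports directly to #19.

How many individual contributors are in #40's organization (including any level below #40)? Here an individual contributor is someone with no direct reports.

The people in #40's organization with no one reporting to them are #20, #3, #24, #23, #41, #21, #36, #26, #33, #5, #1, #28, #30, #37. That is 14.

14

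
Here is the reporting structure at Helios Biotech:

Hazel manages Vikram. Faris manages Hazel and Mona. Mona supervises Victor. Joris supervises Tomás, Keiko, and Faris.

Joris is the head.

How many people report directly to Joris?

3

Joris directly manages Faris, Keiko, Tomás. That is 3 direct reports.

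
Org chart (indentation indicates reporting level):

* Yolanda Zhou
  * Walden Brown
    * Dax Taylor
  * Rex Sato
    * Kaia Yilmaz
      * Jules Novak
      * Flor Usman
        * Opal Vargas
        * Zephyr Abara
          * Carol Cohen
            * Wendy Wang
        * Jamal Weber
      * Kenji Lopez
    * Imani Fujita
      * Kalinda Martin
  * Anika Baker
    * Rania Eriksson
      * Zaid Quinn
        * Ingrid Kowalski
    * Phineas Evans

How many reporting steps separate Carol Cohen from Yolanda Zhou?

Chain from Carol Cohen up to Yolanda Zhou: Carol Cohen → Zephyr Abara → Flor Usman → Kaia Yilmaz → Rex Sato → Yolanda Zhou. That is 5 steps up, so Carol Cohen is 5 levels below Yolanda Zhou.

5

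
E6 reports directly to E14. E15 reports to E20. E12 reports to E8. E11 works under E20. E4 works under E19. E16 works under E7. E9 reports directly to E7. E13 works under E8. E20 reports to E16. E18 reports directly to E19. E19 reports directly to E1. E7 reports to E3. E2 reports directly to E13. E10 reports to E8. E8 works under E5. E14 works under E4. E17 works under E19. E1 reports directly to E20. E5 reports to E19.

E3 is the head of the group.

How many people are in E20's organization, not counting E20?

15

E20 directly manages E1, E15, E11. Under E1: E19, E18, E17, E4, E14, E6, E5, E8, E13, E2, E10, E12 (12). E15 has no reports. E11 has no reports. So E20's organization is 3 direct reports plus everyone under them: 13 + 1 + 1 = 15.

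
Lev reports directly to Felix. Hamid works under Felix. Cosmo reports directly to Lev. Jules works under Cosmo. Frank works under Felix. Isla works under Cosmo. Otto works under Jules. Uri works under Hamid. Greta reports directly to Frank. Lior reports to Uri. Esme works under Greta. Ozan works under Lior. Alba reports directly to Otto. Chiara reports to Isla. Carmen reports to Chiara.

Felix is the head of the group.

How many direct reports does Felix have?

Felix directly manages Lev, Hamid, Frank. That is 3 direct reports.

3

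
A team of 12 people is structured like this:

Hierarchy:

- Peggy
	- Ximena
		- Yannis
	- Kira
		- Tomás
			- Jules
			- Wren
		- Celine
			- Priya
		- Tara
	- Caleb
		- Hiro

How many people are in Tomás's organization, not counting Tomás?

Tomás directly manages Jules, Wren. Jules has no reports. Wren has no reports. So Tomás's organization is 2 direct reports plus everyone under them: 1 + 1 = 2.

2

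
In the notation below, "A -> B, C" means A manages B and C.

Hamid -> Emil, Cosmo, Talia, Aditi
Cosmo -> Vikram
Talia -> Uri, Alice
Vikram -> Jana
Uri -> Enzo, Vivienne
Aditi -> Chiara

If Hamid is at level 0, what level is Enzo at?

3

Chain from Enzo up to Hamid: Enzo → Uri → Talia → Hamid. That is 3 steps up, so Enzo is 3 levels below Hamid.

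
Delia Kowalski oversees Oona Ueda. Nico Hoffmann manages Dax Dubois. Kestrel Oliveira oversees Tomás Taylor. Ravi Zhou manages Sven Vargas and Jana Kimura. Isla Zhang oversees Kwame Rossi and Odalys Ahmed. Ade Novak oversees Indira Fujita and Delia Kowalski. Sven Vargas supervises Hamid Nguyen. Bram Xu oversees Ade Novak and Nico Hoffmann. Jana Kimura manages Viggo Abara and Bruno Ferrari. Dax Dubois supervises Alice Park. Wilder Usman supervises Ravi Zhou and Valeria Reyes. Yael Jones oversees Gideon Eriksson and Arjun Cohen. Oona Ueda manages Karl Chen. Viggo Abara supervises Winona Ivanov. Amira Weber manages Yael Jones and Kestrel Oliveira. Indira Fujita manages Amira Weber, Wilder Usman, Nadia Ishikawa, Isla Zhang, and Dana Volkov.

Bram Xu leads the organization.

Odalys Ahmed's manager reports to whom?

Indira Fujita

Odalys Ahmed reports to Isla Zhang, and Isla Zhang reports to Indira Fujita. So Odalys Ahmed's skip-level manager is Indira Fujita.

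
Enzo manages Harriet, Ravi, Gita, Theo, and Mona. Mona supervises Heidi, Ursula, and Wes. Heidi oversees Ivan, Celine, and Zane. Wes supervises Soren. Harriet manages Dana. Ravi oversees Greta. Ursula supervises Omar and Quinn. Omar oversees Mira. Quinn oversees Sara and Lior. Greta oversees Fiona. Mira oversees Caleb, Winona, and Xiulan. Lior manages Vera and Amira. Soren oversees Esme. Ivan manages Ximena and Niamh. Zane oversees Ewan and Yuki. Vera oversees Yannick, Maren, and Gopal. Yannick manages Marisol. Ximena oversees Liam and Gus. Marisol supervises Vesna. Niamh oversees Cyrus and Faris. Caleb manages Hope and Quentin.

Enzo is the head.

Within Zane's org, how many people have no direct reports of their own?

2

The people in Zane's organization with no one reporting to them are Yuki, Ewan. That is 2.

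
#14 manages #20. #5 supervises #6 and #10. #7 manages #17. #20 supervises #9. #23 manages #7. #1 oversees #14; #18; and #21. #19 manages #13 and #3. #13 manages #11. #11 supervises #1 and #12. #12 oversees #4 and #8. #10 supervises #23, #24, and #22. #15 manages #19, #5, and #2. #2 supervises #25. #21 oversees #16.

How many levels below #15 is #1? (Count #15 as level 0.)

Chain from #1 up to #15: #1 → #11 → #13 → #19 → #15. That is 4 steps up, so #1 is 4 levels below #15.

4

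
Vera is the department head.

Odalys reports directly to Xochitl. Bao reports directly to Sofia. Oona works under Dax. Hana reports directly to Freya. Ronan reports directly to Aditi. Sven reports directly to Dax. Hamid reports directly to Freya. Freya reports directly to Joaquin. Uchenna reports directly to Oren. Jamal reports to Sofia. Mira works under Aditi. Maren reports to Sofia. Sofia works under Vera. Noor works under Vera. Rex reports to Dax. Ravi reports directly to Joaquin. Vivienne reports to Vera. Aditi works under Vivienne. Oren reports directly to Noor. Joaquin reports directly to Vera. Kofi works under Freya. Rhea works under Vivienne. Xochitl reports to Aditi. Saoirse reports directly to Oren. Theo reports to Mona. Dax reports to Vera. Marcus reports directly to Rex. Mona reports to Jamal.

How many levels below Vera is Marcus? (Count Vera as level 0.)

3

Chain from Marcus up to Vera: Marcus → Rex → Dax → Vera. That is 3 steps up, so Marcus is 3 levels below Vera.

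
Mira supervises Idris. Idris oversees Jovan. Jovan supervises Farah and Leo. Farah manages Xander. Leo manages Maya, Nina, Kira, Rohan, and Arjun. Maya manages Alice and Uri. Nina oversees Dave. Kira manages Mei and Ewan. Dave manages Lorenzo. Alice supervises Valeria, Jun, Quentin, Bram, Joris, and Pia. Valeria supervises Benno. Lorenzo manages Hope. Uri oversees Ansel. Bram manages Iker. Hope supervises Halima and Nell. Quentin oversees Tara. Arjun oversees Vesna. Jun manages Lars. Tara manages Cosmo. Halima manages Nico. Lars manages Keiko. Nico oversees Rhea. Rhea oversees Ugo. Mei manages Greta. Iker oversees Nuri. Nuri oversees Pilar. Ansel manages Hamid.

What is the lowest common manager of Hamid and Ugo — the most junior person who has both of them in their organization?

Leo

Hamid's chain of managers is Ansel, Uri, Maya, Leo, Jovan, Idris, Mira. Ugo's chain of managers is Rhea, Nico, Halima, Hope, Lorenzo, Dave, Nina, Leo, Jovan, Idris, Mira. The first manager that appears in both chains is Leo.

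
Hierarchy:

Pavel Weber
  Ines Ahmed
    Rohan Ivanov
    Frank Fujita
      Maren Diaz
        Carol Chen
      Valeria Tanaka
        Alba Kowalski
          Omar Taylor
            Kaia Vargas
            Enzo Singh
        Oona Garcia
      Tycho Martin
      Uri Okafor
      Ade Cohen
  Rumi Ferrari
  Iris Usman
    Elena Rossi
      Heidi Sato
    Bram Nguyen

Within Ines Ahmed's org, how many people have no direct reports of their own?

The people in Ines Ahmed's organization with no one reporting to them are Ade Cohen, Uri Okafor, Tycho Martin, Oona Garcia, Enzo Singh, Kaia Vargas, Carol Chen, Rohan Ivanov. That is 8.

8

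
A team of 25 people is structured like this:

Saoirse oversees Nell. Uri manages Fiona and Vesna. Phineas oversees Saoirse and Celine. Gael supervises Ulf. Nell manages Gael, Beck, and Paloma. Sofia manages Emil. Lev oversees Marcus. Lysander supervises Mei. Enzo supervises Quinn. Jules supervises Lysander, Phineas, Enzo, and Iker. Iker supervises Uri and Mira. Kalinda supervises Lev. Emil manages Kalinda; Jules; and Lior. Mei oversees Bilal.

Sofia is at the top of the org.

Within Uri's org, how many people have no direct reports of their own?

The people in Uri's organization with no one reporting to them are Vesna, Fiona. That is 2.

2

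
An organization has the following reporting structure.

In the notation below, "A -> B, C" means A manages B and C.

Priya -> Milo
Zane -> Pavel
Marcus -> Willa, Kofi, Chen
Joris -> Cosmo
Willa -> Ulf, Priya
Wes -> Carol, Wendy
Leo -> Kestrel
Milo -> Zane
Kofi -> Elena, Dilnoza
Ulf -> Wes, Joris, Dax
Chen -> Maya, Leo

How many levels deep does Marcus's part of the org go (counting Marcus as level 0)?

The longest chain under Marcus runs Marcus → Willa → Priya → Milo → Zane → Pavel, which is 5 levels below Marcus.

5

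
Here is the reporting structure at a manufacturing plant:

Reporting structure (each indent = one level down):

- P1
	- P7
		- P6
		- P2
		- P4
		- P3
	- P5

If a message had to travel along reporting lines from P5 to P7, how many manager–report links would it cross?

P5 is 1 level below P1, and P7 is 1 level below P1 (their lowest common manager). The shortest path runs up from P5 to P1 and back down to P7: 1 + 1 = 2 links.

2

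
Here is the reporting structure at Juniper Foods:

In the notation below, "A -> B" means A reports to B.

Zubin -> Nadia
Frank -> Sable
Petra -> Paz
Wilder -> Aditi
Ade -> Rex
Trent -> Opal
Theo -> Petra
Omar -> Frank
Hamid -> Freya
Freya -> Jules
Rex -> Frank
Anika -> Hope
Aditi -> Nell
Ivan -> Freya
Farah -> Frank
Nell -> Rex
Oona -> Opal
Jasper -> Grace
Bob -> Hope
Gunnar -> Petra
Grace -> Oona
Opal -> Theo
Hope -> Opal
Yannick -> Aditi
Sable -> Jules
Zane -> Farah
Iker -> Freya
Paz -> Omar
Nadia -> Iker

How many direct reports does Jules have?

Jules directly manages Freya, Sable. That is 2 direct reports.

2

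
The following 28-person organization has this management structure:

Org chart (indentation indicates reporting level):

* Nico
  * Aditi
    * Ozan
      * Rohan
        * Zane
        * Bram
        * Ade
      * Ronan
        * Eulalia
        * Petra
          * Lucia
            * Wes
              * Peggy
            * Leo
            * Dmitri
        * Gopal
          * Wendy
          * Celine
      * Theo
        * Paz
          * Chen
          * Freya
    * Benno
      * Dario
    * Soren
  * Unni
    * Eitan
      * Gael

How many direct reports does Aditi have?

3

Aditi directly manages Ozan, Benno, Soren. That is 3 direct reports.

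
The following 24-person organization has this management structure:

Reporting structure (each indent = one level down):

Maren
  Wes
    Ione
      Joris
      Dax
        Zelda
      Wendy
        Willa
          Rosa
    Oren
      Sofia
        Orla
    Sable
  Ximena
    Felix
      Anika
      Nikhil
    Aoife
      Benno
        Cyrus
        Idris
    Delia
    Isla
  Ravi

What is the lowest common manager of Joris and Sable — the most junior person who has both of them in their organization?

Joris's chain of managers is Ione, Wes, Maren. Sable's chain of managers is Wes, Maren. The first manager that appears in both chains is Wes.

Wes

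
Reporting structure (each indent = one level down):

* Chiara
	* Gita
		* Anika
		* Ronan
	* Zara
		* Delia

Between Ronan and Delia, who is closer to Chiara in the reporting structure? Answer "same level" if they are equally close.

Both Ronan and Delia are 2 levels below Chiara.

same level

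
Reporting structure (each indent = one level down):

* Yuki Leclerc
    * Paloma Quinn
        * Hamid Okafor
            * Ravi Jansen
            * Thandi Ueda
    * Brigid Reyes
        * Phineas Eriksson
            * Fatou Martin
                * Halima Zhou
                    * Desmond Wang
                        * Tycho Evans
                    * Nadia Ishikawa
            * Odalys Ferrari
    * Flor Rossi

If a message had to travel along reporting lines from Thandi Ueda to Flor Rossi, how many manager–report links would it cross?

Thandi Ueda is 3 levels below Yuki Leclerc, and Flor Rossi is 1 level below Yuki Leclerc (their lowest common manager). The shortest path runs up from Thandi Ueda to Yuki Leclerc and back down to Flor Rossi: 3 + 1 = 4 links.

4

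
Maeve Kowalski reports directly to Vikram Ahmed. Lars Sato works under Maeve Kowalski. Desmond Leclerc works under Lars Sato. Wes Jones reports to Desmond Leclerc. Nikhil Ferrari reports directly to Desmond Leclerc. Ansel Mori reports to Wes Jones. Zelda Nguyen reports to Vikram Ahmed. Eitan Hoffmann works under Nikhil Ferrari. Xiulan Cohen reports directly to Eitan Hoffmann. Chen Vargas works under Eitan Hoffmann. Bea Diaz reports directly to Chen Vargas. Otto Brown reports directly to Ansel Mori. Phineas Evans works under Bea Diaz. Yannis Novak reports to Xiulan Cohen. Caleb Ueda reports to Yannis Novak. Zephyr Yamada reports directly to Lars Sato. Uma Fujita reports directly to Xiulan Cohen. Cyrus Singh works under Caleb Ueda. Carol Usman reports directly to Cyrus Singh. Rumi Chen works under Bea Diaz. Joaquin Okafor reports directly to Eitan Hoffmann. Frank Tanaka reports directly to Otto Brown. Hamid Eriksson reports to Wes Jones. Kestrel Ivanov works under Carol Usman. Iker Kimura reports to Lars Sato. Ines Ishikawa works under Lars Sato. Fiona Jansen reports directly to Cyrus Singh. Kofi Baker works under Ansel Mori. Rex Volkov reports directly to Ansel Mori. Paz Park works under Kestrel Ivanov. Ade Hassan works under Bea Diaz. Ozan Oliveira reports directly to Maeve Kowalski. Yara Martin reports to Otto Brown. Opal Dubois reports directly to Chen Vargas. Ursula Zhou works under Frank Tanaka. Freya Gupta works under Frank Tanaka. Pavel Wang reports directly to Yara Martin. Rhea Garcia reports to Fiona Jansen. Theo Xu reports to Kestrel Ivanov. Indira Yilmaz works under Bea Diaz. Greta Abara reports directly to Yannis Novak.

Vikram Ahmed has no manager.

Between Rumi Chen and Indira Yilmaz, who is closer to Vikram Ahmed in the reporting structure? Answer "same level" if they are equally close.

same level

Both Rumi Chen and Indira Yilmaz are 8 levels below Vikram Ahmed.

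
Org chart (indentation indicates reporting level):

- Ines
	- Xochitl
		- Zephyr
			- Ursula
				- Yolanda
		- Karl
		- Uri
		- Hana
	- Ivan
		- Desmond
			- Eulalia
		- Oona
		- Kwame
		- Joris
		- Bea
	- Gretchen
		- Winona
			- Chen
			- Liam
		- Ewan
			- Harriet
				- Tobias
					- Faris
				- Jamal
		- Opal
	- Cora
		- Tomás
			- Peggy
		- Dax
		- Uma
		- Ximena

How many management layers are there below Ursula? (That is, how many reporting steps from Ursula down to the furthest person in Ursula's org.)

1

The longest chain under Ursula runs Ursula → Yolanda, which is 1 level below Ursula.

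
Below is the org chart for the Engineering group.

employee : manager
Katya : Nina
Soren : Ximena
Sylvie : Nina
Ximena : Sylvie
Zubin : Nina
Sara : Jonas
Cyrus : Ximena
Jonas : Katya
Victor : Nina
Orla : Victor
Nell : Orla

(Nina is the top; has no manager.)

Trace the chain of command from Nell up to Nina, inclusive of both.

Nell reports to Orla. Orla reports to Victor. Victor reports to Nina. Nina is at the top.

Nell -> Orla -> Victor -> Nina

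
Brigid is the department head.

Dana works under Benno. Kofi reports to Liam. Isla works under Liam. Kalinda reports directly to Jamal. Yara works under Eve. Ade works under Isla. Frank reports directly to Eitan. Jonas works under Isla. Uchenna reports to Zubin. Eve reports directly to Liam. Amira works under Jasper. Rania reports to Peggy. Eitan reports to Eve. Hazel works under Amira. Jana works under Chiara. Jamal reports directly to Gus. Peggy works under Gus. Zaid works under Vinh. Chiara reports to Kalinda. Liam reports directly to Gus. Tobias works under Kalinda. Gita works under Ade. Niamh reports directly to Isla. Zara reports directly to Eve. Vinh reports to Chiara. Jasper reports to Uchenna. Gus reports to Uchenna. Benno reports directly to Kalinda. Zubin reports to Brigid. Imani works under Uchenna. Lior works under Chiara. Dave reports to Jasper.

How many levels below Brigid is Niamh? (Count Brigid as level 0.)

6

Chain from Niamh up to Brigid: Niamh → Isla → Liam → Gus → Uchenna → Zubin → Brigid. That is 6 steps up, so Niamh is 6 levels below Brigid.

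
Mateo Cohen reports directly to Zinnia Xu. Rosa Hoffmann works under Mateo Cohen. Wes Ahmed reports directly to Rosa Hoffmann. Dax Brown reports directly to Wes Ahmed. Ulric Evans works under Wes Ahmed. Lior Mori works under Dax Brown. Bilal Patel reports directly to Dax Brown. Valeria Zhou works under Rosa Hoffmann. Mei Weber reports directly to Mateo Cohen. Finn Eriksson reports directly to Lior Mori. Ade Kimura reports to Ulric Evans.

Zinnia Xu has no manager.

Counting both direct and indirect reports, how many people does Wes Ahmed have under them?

Wes Ahmed directly manages Dax Brown, Ulric Evans. Under Dax Brown: Bilal Patel, Lior Mori, Finn Eriksson (3). Under Ulric Evans: Ade Kimura (1). So Wes Ahmed's organization is 2 direct reports plus everyone under them: 4 + 2 = 6.

6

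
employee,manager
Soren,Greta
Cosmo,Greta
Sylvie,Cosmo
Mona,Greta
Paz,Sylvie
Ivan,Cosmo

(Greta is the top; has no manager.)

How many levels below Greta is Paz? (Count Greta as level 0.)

3

Chain from Paz up to Greta: Paz → Sylvie → Cosmo → Greta. That is 3 steps up, so Paz is 3 levels below Greta.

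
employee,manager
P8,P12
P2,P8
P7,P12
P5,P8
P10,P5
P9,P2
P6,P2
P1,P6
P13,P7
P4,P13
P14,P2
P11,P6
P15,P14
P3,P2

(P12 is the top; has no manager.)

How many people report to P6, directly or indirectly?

P6 directly manages P1, P11. P1 has no reports. P11 has no reports. So P6's organization is 2 direct reports plus everyone under them: 1 + 1 = 2.

2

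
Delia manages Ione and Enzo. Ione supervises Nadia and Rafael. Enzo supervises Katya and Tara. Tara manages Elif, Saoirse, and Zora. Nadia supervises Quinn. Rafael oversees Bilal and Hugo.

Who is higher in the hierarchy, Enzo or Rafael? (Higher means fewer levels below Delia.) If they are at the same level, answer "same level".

Enzo

Enzo is 1 level below Delia; Rafael is 2. Enzo is higher.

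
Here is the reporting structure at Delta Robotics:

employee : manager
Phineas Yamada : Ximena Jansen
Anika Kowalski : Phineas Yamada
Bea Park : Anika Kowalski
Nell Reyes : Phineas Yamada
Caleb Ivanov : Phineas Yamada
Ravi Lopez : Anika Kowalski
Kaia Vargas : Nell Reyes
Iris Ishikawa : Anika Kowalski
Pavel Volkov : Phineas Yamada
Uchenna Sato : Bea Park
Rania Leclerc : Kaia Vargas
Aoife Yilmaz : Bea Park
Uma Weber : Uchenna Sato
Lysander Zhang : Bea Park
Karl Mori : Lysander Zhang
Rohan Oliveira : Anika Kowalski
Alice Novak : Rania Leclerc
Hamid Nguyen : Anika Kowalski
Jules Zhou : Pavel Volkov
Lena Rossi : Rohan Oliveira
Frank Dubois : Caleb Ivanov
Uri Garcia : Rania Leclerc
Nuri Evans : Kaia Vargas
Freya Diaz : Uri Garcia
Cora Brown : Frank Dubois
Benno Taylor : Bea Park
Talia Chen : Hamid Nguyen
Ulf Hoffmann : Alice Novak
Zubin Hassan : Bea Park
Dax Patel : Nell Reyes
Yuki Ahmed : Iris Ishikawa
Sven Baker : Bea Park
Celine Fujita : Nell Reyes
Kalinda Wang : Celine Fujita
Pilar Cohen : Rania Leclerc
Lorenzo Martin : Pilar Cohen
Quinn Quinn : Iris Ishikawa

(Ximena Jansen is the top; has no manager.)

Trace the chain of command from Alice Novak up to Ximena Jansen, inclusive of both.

Alice Novak -> Rania Leclerc -> Kaia Vargas -> Nell Reyes -> Phineas Yamada -> Ximena Jansen

Alice Novak reports to Rania Leclerc. Rania Leclerc reports to Kaia Vargas. Kaia Vargas reports to Nell Reyes. Nell Reyes reports to Phineas Yamada. Phineas Yamada reports to Ximena Jansen. Ximena Jansen is at the top.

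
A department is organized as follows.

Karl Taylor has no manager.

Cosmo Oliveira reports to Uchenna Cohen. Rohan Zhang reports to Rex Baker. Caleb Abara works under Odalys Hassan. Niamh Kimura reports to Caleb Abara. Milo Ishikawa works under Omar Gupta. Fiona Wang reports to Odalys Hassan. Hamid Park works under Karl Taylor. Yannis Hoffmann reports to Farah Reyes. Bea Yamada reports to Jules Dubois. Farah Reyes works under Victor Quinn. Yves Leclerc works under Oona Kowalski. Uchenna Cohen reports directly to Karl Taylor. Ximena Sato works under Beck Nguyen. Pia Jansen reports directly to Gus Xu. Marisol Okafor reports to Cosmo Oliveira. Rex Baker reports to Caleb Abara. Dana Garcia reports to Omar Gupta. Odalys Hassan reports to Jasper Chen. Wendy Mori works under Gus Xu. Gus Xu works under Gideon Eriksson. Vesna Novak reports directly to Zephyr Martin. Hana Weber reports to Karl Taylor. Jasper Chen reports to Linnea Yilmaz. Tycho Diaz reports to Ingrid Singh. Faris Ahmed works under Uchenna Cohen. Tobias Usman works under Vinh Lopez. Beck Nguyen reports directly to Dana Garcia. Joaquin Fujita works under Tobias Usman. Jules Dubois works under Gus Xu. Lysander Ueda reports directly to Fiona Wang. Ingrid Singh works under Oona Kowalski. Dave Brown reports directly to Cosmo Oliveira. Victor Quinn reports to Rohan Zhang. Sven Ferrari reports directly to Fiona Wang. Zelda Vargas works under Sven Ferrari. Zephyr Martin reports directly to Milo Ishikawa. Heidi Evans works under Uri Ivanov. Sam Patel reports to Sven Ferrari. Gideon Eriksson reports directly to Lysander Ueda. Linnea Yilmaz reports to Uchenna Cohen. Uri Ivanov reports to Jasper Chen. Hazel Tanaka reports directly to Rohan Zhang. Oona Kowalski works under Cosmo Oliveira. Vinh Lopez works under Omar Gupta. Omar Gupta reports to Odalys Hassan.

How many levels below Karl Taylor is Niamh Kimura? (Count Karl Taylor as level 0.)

6

Chain from Niamh Kimura up to Karl Taylor: Niamh Kimura → Caleb Abara → Odalys Hassan → Jasper Chen → Linnea Yilmaz → Uchenna Cohen → Karl Taylor. That is 6 steps up, so Niamh Kimura is 6 levels below Karl Taylor.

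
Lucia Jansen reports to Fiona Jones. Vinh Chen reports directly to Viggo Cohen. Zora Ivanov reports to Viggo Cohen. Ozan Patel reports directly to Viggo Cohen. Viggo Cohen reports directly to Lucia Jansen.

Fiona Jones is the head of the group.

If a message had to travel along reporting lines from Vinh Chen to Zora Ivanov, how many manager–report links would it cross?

2

Vinh Chen is 1 level below Viggo Cohen, and Zora Ivanov is 1 level below Viggo Cohen (their lowest common manager). The shortest path runs up from Vinh Chen to Viggo Cohen and back down to Zora Ivanov: 1 + 1 = 2 links.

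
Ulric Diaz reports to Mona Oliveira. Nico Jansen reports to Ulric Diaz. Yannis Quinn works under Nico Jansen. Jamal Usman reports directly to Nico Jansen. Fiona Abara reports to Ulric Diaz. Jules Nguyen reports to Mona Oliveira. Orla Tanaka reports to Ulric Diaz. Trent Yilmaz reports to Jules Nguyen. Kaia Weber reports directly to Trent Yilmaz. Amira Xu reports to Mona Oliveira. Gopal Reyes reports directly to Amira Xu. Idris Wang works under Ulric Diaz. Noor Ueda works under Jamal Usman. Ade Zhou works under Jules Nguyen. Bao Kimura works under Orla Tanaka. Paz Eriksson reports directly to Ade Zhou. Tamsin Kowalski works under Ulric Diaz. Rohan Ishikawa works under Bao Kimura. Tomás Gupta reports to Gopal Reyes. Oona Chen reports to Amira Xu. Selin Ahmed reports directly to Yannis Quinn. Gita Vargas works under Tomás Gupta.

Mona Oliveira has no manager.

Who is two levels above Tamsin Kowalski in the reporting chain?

Tamsin Kowalski reports to Ulric Diaz, and Ulric Diaz reports to Mona Oliveira. So Tamsin Kowalski's skip-level manager is Mona Oliveira.

Mona Oliveira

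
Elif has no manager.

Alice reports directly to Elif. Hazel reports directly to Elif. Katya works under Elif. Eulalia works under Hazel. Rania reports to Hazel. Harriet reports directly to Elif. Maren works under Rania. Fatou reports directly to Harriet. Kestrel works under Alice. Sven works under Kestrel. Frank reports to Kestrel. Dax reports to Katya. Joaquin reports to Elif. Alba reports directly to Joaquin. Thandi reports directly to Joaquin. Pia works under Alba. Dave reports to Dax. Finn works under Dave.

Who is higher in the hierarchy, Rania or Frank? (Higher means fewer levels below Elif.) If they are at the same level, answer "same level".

Rania

Rania is 2 levels below Elif; Frank is 3. Rania is higher.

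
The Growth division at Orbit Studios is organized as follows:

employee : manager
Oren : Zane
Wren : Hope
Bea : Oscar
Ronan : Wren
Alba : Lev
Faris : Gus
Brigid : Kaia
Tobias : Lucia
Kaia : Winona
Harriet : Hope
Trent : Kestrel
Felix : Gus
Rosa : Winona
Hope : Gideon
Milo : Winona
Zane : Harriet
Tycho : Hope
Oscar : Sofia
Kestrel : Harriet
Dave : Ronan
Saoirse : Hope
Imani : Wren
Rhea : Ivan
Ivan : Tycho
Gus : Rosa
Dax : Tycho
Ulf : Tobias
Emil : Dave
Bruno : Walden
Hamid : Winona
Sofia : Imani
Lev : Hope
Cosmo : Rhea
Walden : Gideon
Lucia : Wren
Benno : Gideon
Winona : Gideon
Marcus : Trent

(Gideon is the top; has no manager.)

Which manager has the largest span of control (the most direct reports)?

Direct-report counts: Gideon has 4; Walden has 1; Winona has 4; Rosa has 1; Gus has 2; Kaia has 1; Hope has 5; Wren has 3; Lucia has 1; Tobias has 1; Imani has 1; Sofia has 1; Oscar has 1; Ronan has 1; Dave has 1; Harriet has 2; Zane has 1; Kestrel has 1; Trent has 1; Tycho has 2; Ivan has 1; Rhea has 1; Lev has 1. The largest is 5, held by Hope.

Hope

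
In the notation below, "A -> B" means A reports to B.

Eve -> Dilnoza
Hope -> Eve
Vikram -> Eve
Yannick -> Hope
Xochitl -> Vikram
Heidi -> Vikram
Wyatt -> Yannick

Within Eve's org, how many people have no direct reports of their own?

The people in Eve's organization with no one reporting to them are Heidi, Xochitl, Wyatt. That is 3.

3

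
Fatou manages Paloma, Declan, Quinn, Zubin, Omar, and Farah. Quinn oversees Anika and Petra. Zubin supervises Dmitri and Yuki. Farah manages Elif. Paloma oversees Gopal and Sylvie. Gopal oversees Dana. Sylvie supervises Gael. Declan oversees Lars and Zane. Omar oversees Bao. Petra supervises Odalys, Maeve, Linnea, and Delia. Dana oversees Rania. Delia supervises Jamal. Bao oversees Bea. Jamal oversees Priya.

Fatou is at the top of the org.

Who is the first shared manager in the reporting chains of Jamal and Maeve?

Petra

Jamal's chain of managers is Delia, Petra, Quinn, Fatou. Maeve's chain of managers is Petra, Quinn, Fatou. The first manager that appears in both chains is Petra.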